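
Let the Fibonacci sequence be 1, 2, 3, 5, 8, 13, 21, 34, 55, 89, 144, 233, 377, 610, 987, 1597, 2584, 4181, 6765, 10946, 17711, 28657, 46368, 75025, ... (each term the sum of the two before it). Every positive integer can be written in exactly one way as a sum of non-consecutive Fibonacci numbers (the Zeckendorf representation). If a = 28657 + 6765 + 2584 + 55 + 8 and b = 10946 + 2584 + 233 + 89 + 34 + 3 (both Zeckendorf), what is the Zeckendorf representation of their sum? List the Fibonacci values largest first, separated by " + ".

The two numbers are 38069 and 13889, so their sum is 51958.
Repeatedly subtract the largest Fibonacci number that fits:
51958: greatest Fibonacci not exceeding it is 46368, leaving 5590
5590: greatest Fibonacci not exceeding it is 4181, leaving 1409
1409: greatest Fibonacci not exceeding it is 987, leaving 422
422: greatest Fibonacci not exceeding it is 377, leaving 45
45: greatest Fibonacci not exceeding it is 34, leaving 11
11: greatest Fibonacci not exceeding it is 8, leaving 3
3: greatest Fibonacci not exceeding it is 3, leaving 0

46368 + 4181 + 987 + 377 + 34 + 8 + 3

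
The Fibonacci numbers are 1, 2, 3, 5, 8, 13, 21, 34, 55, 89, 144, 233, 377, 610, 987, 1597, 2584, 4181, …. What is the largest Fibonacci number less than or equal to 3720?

2584

2584 ≤ 3720 < 4181, so the largest Fibonacci number not exceeding 3720 is 2584.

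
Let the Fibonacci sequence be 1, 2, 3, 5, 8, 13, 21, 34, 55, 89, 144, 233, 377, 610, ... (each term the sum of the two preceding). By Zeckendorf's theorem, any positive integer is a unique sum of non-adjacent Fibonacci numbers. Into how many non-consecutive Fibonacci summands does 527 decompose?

4

Repeatedly subtract the largest Fibonacci number that fits:
subtract 377 from 527: 150 remains
subtract 144 from 150: 6 remains
subtract 5 from 6: 1 remains
subtract 1 from 1: 0 remains
527 = 377 + 144 + 5 + 1, which has 4 terms.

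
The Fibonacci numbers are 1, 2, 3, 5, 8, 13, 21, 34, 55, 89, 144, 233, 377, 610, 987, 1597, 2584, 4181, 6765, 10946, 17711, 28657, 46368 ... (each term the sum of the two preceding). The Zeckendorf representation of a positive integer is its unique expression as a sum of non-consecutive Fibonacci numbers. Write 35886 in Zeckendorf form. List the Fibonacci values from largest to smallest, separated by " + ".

Greedily peel off the largest Fibonacci term at each step:
35886: greatest Fibonacci not exceeding it is 28657, leaving 7229
7229: greatest Fibonacci not exceeding it is 6765, leaving 464
464: greatest Fibonacci not exceeding it is 377, leaving 87
87: greatest Fibonacci not exceeding it is 55, leaving 32
32: greatest Fibonacci not exceeding it is 21, leaving 11
11: greatest Fibonacci not exceeding it is 8, leaving 3
3: greatest Fibonacci not exceeding it is 3, leaving 0
So 35886 = 28657 + 6765 + 377 + 55 + 21 + 8 + 3, with no two terms consecutive in the sequence.

28657 + 6765 + 377 + 55 + 21 + 8 + 3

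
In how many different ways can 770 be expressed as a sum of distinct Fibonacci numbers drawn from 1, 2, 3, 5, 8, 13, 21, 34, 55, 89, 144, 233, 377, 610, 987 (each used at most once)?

24

Starting from the Zeckendorf form and repeatedly splitting a term F_k into F_{k−1} + F_{k−2} (when neither is already used) reaches every representation.
770 = 610+144+13+3 = 610+144+13+2+1 = 610+144+8+5+3 = 610+89+55+13+3 = 377+233+144+13+3 = … (19 more), for 24 in all.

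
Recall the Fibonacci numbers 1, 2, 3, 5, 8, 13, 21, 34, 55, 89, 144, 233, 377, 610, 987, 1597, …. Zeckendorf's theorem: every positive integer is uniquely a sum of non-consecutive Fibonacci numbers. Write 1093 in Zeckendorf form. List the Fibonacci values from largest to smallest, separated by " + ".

987 + 89 + 13 + 3 + 1

Repeatedly subtract the largest Fibonacci number that fits:
1093: greatest Fibonacci not exceeding it is 987, leaving 106
106: greatest Fibonacci not exceeding it is 89, leaving 17
17: greatest Fibonacci not exceeding it is 13, leaving 4
4: greatest Fibonacci not exceeding it is 3, leaving 1
1: greatest Fibonacci not exceeding it is 1, leaving 0
So 1093 = 987 + 89 + 13 + 3 + 1, with no two terms consecutive in the sequence.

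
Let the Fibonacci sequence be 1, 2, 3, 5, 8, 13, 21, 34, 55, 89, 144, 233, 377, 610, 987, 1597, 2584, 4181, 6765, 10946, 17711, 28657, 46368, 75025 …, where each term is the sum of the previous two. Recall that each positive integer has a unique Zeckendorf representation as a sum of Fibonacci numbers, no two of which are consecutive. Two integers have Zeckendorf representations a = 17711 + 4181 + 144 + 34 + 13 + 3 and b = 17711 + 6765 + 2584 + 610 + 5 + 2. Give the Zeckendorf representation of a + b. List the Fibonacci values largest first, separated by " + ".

The two numbers are 22086 and 27677, so their sum is 49763.
subtract 46368 from 49763: 3395 remains
subtract 2584 from 3395: 811 remains
subtract 610 from 811: 201 remains
subtract 144 from 201: 57 remains
subtract 55 from 57: 2 remains
subtract 2 from 2: 0 remains

46368 + 2584 + 610 + 144 + 55 + 2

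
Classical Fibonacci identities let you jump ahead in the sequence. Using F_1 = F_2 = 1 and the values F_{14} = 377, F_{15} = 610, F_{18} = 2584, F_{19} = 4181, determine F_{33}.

By the addition formula F_{m+n} = F_m F_{n+1} + F_{m−1} F_n with m=15, n=18: F_{33} = 610·4181 + 377·2584 = 2550410 + 974168 = 3524578.

3524578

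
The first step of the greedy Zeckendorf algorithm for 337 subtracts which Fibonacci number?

233

233 ≤ 337 < 377, so the largest Fibonacci number not exceeding 337 is 233.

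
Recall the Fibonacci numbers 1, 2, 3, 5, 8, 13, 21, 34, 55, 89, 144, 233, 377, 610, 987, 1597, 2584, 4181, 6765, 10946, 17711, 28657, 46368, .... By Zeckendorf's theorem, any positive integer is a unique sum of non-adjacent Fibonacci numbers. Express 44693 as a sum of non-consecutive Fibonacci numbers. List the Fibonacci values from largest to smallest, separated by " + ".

28657 + 10946 + 4181 + 610 + 233 + 55 + 8 + 3

Greedily peel off the largest Fibonacci term at each step:
largest Fibonacci ≤ 44693 is 28657; 44693 − 28657 = 16036
largest Fibonacci ≤ 16036 is 10946; 16036 − 10946 = 5090
largest Fibonacci ≤ 5090 is 4181; 5090 − 4181 = 909
largest Fibonacci ≤ 909 is 610; 909 − 610 = 299
largest Fibonacci ≤ 299 is 233; 299 − 233 = 66
largest Fibonacci ≤ 66 is 55; 66 − 55 = 11
largest Fibonacci ≤ 11 is 8; 11 − 8 = 3
largest Fibonacci ≤ 3 is 3; 3 − 3 = 0
So 44693 = 28657 + 10946 + 4181 + 610 + 233 + 55 + 8 + 3, with no two terms consecutive in the sequence.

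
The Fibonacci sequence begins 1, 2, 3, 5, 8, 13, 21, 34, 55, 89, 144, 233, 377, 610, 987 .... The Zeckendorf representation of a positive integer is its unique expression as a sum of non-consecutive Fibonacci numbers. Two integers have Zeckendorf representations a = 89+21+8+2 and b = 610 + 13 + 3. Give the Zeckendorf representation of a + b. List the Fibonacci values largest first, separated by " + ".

The two numbers are 120 and 626, so their sum is 746.
subtract 610 from 746: 136 remains
subtract 89 from 136: 47 remains
subtract 34 from 47: 13 remains
subtract 13 from 13: 0 remains

610 + 89 + 34 + 13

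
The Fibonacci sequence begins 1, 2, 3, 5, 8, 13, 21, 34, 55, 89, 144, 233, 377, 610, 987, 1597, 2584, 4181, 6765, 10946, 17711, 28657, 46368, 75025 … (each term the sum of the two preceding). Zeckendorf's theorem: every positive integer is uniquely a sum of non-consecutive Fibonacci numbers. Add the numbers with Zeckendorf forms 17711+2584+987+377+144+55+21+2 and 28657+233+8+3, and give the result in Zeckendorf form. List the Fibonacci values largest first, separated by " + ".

46368 + 4181 + 233

The two numbers are 21881 and 28901, so their sum is 50782.
Repeatedly subtract the largest Fibonacci number that fits:
50782: greatest Fibonacci not exceeding it is 46368, leaving 4414
4414: greatest Fibonacci not exceeding it is 4181, leaving 233
233: greatest Fibonacci not exceeding it is 233, leaving 0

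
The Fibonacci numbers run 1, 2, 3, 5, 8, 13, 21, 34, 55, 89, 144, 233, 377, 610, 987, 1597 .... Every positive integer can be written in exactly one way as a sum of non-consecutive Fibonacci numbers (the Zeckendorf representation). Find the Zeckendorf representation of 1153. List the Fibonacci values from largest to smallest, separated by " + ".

987 + 144 + 21 + 1

Repeatedly subtract the largest Fibonacci number that fits:
take 987 (≤ 1153); 1153 − 987 = 166
take 144 (≤ 166); 166 − 144 = 22
take 21 (≤ 22); 22 − 21 = 1
take 1 (≤ 1); 1 − 1 = 0
So 1153 = 987 + 144 + 21 + 1, with no two terms consecutive in the sequence.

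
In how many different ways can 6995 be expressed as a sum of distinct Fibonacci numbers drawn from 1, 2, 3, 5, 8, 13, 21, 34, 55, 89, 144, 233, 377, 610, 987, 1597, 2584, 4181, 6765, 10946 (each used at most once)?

21

Starting from the Zeckendorf form and repeatedly splitting a term F_k into F_{k−1} + F_{k−2} (when neither is already used) reaches every representation.
6995 = 6765+144+55+21+8+2 = 6765+144+55+21+5+3+2 = 4181+2584+144+55+21+8+2 = … (18 more), for 21 in all.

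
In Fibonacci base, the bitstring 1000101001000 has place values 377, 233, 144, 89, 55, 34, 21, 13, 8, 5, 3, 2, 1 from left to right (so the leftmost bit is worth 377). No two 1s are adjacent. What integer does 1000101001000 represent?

Summing the place values of the 1 bits: 377 + 55 + 21 + 5 = 458.

458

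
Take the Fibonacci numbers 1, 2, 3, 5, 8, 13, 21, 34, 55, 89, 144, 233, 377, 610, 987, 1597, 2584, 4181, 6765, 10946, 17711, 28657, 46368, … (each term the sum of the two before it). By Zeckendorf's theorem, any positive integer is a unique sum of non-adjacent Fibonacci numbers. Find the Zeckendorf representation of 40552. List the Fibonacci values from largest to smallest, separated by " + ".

28657 + 10946 + 610 + 233 + 89 + 13 + 3 + 1

Greedily peel off the largest Fibonacci term at each step:
subtract 28657 from 40552: 11895 remains
subtract 10946 from 11895: 949 remains
subtract 610 from 949: 339 remains
subtract 233 from 339: 106 remains
subtract 89 from 106: 17 remains
subtract 13 from 17: 4 remains
subtract 3 from 4: 1 remains
subtract 1 from 1: 0 remains
So 40552 = 28657 + 10946 + 610 + 233 + 89 + 13 + 3 + 1, with no two terms consecutive in the sequence.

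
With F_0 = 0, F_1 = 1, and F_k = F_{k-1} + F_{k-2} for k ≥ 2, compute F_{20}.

Iterating the recurrence up to F_{16} = 987 and F_{15} = 610:
F_{17} = F_{16} + F_{15} = 987 + 610 = 1597
F_{18} = F_{17} + F_{16} = 1597 + 987 = 2584
F_{19} = F_{18} + F_{17} = 2584 + 1597 = 4181
F_{20} = F_{19} + F_{18} = 4181 + 2584 = 6765

6765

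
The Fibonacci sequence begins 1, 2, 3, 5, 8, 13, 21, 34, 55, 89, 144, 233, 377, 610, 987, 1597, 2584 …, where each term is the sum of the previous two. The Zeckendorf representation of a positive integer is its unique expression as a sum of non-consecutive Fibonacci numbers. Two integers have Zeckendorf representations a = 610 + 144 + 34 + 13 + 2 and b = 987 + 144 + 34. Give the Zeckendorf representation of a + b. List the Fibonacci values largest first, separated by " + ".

1597 + 233 + 89 + 34 + 13 + 2

The two numbers are 803 and 1165, so their sum is 1968.
1968 − 1597 = 371
371 − 233 = 138
138 − 89 = 49
49 − 34 = 15
15 − 13 = 2
2 − 2 = 0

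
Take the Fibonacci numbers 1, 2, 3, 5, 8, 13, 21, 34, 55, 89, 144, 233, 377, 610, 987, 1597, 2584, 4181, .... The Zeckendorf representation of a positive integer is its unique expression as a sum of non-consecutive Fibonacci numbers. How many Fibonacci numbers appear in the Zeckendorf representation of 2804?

4

Greedy algorithm:
2584 ≤ 2804 < 4181, so take 2584; remainder 220
144 ≤ 220 < 233, so take 144; remainder 76
55 ≤ 76 < 89, so take 55; remainder 21
21 ≤ 21 < 34, so take 21; remainder 0
2804 = 2584 + 144 + 55 + 21, which has 4 terms.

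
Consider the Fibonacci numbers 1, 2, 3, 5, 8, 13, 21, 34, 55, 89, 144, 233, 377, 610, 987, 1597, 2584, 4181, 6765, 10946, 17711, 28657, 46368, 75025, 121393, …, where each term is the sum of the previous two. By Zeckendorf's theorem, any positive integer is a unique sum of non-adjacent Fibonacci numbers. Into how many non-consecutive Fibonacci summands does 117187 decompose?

10

117187: greatest Fibonacci not exceeding it is 75025, leaving 42162
42162: greatest Fibonacci not exceeding it is 28657, leaving 13505
13505: greatest Fibonacci not exceeding it is 10946, leaving 2559
2559: greatest Fibonacci not exceeding it is 1597, leaving 962
962: greatest Fibonacci not exceeding it is 610, leaving 352
352: greatest Fibonacci not exceeding it is 233, leaving 119
119: greatest Fibonacci not exceeding it is 89, leaving 30
30: greatest Fibonacci not exceeding it is 21, leaving 9
9: greatest Fibonacci not exceeding it is 8, leaving 1
1: greatest Fibonacci not exceeding it is 1, leaving 0
117187 = 75025 + 28657 + 10946 + 1597 + 610 + 233 + 89 + 21 + 8 + 1, which has 10 terms.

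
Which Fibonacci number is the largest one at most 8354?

6765 ≤ 8354 < 10946, so the largest Fibonacci number not exceeding 8354 is 6765.

6765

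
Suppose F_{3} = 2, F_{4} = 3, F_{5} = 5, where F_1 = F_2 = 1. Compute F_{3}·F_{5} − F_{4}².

1

2·5 − 3² = 10 − 9 = 1. (Cassini's identity: F_{k−1}F_{k+1} − F_k² = (−1)^k.)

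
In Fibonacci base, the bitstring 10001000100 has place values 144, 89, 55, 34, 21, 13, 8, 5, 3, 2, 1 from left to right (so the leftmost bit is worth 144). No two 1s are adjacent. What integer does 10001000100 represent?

Summing the place values of the 1 bits: 144 + 21 + 3 = 168.

168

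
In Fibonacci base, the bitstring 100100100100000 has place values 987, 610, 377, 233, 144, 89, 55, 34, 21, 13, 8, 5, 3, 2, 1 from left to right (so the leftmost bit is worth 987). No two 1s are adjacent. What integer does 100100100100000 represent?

Summing the place values of the 1 bits: 987 + 233 + 55 + 13 = 1288.

1288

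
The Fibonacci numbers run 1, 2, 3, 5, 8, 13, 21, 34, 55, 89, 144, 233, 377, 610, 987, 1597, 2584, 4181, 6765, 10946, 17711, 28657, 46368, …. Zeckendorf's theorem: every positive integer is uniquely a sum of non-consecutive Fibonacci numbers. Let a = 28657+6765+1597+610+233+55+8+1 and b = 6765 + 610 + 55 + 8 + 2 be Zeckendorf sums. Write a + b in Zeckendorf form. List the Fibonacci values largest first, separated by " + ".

The two numbers are 37926 and 7440, so their sum is 45366.
largest Fibonacci ≤ 45366 is 28657; 45366 − 28657 = 16709
largest Fibonacci ≤ 16709 is 10946; 16709 − 10946 = 5763
largest Fibonacci ≤ 5763 is 4181; 5763 − 4181 = 1582
largest Fibonacci ≤ 1582 is 987; 1582 − 987 = 595
largest Fibonacci ≤ 595 is 377; 595 − 377 = 218
largest Fibonacci ≤ 218 is 144; 218 − 144 = 74
largest Fibonacci ≤ 74 is 55; 74 − 55 = 19
largest Fibonacci ≤ 19 is 13; 19 − 13 = 6
largest Fibonacci ≤ 6 is 5; 6 − 5 = 1
largest Fibonacci ≤ 1 is 1; 1 − 1 = 0

28657 + 10946 + 4181 + 987 + 377 + 144 + 55 + 13 + 5 + 1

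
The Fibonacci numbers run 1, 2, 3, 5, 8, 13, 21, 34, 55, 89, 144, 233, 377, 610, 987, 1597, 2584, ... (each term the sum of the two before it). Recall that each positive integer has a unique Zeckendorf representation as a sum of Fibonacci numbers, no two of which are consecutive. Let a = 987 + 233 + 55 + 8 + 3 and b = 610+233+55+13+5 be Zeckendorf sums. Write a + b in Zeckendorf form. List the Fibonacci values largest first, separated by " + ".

The two numbers are 1286 and 916, so their sum is 2202.
Repeatedly subtract the largest Fibonacci number that fits:
1597 ≤ 2202 < 2584, so take 1597; remainder 605
377 ≤ 605 < 610, so take 377; remainder 228
144 ≤ 228 < 233, so take 144; remainder 84
55 ≤ 84 < 89, so take 55; remainder 29
21 ≤ 29 < 34, so take 21; remainder 8
8 ≤ 8 < 13, so take 8; remainder 0

1597 + 377 + 144 + 55 + 21 + 8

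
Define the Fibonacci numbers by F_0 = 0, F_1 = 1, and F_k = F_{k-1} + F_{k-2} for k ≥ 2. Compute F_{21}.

10946

Iterating the recurrence up to F_{16} = 987 and F_{15} = 610:
F_{17} = F_{16} + F_{15} = 987 + 610 = 1597
F_{18} = F_{17} + F_{16} = 1597 + 987 = 2584
F_{19} = F_{18} + F_{17} = 2584 + 1597 = 4181
F_{20} = F_{19} + F_{18} = 4181 + 2584 = 6765
F_{21} = F_{20} + F_{19} = 6765 + 4181 = 10946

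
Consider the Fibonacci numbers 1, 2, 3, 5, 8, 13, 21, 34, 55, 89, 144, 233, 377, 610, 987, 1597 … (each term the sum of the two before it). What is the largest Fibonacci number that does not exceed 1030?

987 ≤ 1030 < 1597, so the largest Fibonacci number not exceeding 1030 is 987.

987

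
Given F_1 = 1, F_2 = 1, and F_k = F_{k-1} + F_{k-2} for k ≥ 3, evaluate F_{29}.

514229

Iterating the recurrence up to F_{23} = 28657 and F_{22} = 17711:
F_{24} = F_{23} + F_{22} = 28657 + 17711 = 46368
F_{25} = F_{24} + F_{23} = 46368 + 28657 = 75025
F_{26} = F_{25} + F_{24} = 75025 + 46368 = 121393
F_{27} = F_{26} + F_{25} = 121393 + 75025 = 196418
F_{28} = F_{27} + F_{26} = 196418 + 121393 = 317811
F_{29} = F_{28} + F_{27} = 317811 + 196418 = 514229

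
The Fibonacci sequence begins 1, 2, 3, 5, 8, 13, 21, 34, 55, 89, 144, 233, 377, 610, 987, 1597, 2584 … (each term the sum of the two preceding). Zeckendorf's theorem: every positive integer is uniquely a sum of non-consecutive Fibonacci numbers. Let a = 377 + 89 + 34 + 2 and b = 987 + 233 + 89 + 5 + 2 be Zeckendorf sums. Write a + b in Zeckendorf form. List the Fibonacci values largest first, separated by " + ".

1597 + 144 + 55 + 21 + 1

The two numbers are 502 and 1316, so their sum is 1818.
Greedy algorithm:
largest Fibonacci ≤ 1818 is 1597; 1818 − 1597 = 221
largest Fibonacci ≤ 221 is 144; 221 − 144 = 77
largest Fibonacci ≤ 77 is 55; 77 − 55 = 22
largest Fibonacci ≤ 22 is 21; 22 − 21 = 1
largest Fibonacci ≤ 1 is 1; 1 − 1 = 0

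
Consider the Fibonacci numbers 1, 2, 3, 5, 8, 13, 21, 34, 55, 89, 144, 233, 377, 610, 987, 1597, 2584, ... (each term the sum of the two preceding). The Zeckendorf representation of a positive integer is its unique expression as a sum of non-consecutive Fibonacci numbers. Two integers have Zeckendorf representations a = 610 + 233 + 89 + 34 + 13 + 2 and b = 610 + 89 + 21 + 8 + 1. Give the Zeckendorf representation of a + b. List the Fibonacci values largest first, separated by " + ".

The two numbers are 981 and 729, so their sum is 1710.
1710: greatest Fibonacci not exceeding it is 1597, leaving 113
113: greatest Fibonacci not exceeding it is 89, leaving 24
24: greatest Fibonacci not exceeding it is 21, leaving 3
3: greatest Fibonacci not exceeding it is 3, leaving 0

1597 + 89 + 21 + 3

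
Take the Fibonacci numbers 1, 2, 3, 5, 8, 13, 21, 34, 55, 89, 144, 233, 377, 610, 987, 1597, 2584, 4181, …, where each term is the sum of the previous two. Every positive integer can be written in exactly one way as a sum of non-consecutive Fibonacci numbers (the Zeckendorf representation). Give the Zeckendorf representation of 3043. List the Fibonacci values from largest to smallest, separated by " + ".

Greedily peel off the largest Fibonacci term at each step:
2584 ≤ 3043 < 4181, so take 2584; remainder 459
377 ≤ 459 < 610, so take 377; remainder 82
55 ≤ 82 < 89, so take 55; remainder 27
21 ≤ 27 < 34, so take 21; remainder 6
5 ≤ 6 < 8, so take 5; remainder 1
1 ≤ 1 < 2, so take 1; remainder 0
So 3043 = 2584 + 377 + 55 + 21 + 5 + 1, with no two terms consecutive in the sequence.

2584 + 377 + 55 + 21 + 5 + 1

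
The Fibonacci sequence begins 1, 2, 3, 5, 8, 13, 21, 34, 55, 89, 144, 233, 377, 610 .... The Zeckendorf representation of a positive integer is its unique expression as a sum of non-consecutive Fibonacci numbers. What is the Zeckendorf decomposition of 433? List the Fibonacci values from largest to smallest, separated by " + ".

377 + 55 + 1

subtract 377 from 433: 56 remains
subtract 55 from 56: 1 remains
subtract 1 from 1: 0 remains
So 433 = 377 + 55 + 1, with no two terms consecutive in the sequence.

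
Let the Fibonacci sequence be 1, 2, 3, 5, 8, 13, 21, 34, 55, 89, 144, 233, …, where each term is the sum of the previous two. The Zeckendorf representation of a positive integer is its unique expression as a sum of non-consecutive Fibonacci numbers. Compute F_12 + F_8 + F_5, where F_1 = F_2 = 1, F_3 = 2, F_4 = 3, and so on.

170

F_12 + F_8 + F_5 = 144 + 21 + 5 = 170.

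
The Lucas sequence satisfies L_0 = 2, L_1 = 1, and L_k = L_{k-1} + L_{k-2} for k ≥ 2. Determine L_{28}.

Iterating the recurrence up to L_{23} = 64079 and L_{22} = 39603:
L_{24} = L_{23} + L_{22} = 64079 + 39603 = 103682
L_{25} = L_{24} + L_{23} = 103682 + 64079 = 167761
L_{26} = L_{25} + L_{24} = 167761 + 103682 = 271443
L_{27} = L_{26} + L_{25} = 271443 + 167761 = 439204
L_{28} = L_{27} + L_{26} = 439204 + 271443 = 710647

710647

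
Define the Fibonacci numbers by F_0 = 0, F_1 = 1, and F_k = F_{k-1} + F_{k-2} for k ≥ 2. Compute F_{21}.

10946

Iterating the recurrence up to F_{15} = 610 and F_{14} = 377:
F_{16} = F_{15} + F_{14} = 610 + 377 = 987
F_{17} = F_{16} + F_{15} = 987 + 610 = 1597
F_{18} = F_{17} + F_{16} = 1597 + 987 = 2584
F_{19} = F_{18} + F_{17} = 2584 + 1597 = 4181
F_{20} = F_{19} + F_{18} = 4181 + 2584 = 6765
F_{21} = F_{20} + F_{19} = 6765 + 4181 = 10946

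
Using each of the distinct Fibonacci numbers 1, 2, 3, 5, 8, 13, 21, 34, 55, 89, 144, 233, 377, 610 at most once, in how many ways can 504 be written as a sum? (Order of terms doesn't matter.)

Each representation comes from the Zeckendorf form by replacing some F_k with F_{k−1} + F_{k−2} where possible.
504 = 377+89+34+3+1 = 377+89+21+13+3+1 = 233+144+89+34+3+1 = 377+89+21+8+5+3+1 = … (6 more), for 10 in all.

10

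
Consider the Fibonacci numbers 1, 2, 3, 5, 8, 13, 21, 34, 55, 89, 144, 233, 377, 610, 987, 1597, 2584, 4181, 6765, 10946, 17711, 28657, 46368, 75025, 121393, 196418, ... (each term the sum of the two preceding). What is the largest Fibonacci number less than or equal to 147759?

121393 ≤ 147759 < 196418, so the largest Fibonacci number not exceeding 147759 is 121393.

121393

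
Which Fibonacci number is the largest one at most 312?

233

233 ≤ 312 < 377, so the largest Fibonacci number not exceeding 312 is 233.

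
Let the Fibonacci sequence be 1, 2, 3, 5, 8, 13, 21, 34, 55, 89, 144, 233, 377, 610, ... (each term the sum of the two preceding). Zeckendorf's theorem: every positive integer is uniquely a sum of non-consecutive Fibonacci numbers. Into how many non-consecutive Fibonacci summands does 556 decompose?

4

Repeatedly subtract the largest Fibonacci number that fits:
377 ≤ 556 < 610, so take 377; remainder 179
144 ≤ 179 < 233, so take 144; remainder 35
34 ≤ 35 < 55, so take 34; remainder 1
1 ≤ 1 < 2, so take 1; remainder 0
556 = 377 + 144 + 34 + 1, which has 4 terms.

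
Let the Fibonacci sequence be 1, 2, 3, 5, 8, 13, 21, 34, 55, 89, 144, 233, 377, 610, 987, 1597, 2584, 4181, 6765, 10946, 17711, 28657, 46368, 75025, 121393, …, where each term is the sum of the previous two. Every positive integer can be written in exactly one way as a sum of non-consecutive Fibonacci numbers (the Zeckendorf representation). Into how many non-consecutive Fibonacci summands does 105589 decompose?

Greedy algorithm:
75025 ≤ 105589 < 121393, so take 75025; remainder 30564
28657 ≤ 30564 < 46368, so take 28657; remainder 1907
1597 ≤ 1907 < 2584, so take 1597; remainder 310
233 ≤ 310 < 377, so take 233; remainder 77
55 ≤ 77 < 89, so take 55; remainder 22
21 ≤ 22 < 34, so take 21; remainder 1
1 ≤ 1 < 2, so take 1; remainder 0
105589 = 75025 + 28657 + 1597 + 233 + 55 + 21 + 1, which has 7 terms.

7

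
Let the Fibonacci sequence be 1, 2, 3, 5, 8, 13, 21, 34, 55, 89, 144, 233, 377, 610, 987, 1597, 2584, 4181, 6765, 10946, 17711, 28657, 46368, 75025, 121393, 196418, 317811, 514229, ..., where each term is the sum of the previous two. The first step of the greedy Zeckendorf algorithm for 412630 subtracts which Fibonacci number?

317811 ≤ 412630 < 514229, so the largest Fibonacci number not exceeding 412630 is 317811.

317811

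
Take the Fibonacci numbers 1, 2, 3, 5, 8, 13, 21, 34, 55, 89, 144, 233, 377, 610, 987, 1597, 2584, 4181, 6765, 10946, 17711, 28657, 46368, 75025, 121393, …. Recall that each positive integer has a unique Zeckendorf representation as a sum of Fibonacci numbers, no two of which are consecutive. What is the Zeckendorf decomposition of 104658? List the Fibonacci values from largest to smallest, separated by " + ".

Greedy algorithm:
take 75025 (≤ 104658); 104658 − 75025 = 29633
take 28657 (≤ 29633); 29633 − 28657 = 976
take 610 (≤ 976); 976 − 610 = 366
take 233 (≤ 366); 366 − 233 = 133
take 89 (≤ 133); 133 − 89 = 44
take 34 (≤ 44); 44 − 34 = 10
take 8 (≤ 10); 10 − 8 = 2
take 2 (≤ 2); 2 − 2 = 0
So 104658 = 75025 + 28657 + 610 + 233 + 89 + 34 + 8 + 2, with no two terms consecutive in the sequence.

75025 + 28657 + 610 + 233 + 89 + 34 + 8 + 2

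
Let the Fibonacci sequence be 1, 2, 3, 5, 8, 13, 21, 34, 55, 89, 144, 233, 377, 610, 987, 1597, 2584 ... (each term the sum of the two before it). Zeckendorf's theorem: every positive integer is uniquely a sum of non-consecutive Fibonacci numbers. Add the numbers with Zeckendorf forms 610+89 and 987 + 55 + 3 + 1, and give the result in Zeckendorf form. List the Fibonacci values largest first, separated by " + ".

The two numbers are 699 and 1046, so their sum is 1745.
Greedy algorithm:
subtract 1597 from 1745: 148 remains
subtract 144 from 148: 4 remains
subtract 3 from 4: 1 remains
subtract 1 from 1: 0 remains

1597 + 144 + 3 + 1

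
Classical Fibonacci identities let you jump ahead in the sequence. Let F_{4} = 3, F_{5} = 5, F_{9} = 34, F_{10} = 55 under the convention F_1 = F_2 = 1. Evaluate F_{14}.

377

By the addition formula F_{m+n} = F_m F_{n+1} + F_{m−1} F_n with m=10, n=4: F_{14} = 55·5 + 34·3 = 275 + 102 = 377.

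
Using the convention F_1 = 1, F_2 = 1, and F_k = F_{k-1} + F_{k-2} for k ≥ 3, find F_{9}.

34

Iterating the recurrence up to F_{5} = 5 and F_{4} = 3:
F_{6} = F_{5} + F_{4} = 5 + 3 = 8
F_{7} = F_{6} + F_{5} = 8 + 5 = 13
F_{8} = F_{7} + F_{6} = 13 + 8 = 21
F_{9} = F_{8} + F_{7} = 21 + 13 = 34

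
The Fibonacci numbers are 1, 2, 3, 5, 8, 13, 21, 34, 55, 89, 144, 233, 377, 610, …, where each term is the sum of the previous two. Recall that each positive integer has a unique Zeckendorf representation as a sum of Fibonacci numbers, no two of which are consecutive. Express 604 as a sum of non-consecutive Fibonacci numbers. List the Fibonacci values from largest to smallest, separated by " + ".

604 − 377 = 227
227 − 144 = 83
83 − 55 = 28
28 − 21 = 7
7 − 5 = 2
2 − 2 = 0
So 604 = 377 + 144 + 55 + 21 + 5 + 2, with no two terms consecutive in the sequence.

377 + 144 + 55 + 21 + 5 + 2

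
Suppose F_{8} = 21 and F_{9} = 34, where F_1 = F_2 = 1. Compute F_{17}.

By F_{2k+1} = F_k² + F_{k+1}²: F_{17} = 21² + 34² = 441 + 1156 = 1597.

1597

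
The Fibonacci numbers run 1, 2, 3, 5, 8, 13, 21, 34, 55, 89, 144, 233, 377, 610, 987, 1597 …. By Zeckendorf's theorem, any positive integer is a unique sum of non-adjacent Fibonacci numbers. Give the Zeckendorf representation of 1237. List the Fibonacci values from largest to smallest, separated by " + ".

987 + 233 + 13 + 3 + 1

987 ≤ 1237 < 1597, so take 987; remainder 250
233 ≤ 250 < 377, so take 233; remainder 17
13 ≤ 17 < 21, so take 13; remainder 4
3 ≤ 4 < 5, so take 3; remainder 1
1 ≤ 1 < 2, so take 1; remainder 0
So 1237 = 987 + 233 + 13 + 3 + 1, with no two terms consecutive in the sequence.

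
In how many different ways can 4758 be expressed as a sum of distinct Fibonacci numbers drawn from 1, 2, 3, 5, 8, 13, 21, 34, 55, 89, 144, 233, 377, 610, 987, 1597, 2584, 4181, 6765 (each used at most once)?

4758 = 4181+377+144+55+1 = 4181+377+144+34+21+1 = 4181+377+144+34+13+8+1 = … (27 more), for 30 in all.

30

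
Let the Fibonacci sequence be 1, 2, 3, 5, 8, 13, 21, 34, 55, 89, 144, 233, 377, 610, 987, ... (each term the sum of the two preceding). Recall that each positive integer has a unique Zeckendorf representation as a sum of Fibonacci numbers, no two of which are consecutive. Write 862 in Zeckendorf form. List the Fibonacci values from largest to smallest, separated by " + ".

610 + 233 + 13 + 5 + 1

862: greatest Fibonacci not exceeding it is 610, leaving 252
252: greatest Fibonacci not exceeding it is 233, leaving 19
19: greatest Fibonacci not exceeding it is 13, leaving 6
6: greatest Fibonacci not exceeding it is 5, leaving 1
1: greatest Fibonacci not exceeding it is 1, leaving 0
So 862 = 610 + 233 + 13 + 5 + 1, with no two terms consecutive in the sequence.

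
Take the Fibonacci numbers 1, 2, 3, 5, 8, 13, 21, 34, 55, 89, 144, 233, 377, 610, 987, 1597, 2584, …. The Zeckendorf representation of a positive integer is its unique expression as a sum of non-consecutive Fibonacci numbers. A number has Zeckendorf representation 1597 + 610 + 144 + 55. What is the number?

1597 + 610 + 144 + 55 = 2406.

2406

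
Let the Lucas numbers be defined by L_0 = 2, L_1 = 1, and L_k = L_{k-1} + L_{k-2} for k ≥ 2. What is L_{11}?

199

Iterating the recurrence up to L_{7} = 29 and L_{6} = 18:
L_{8} = L_{7} + L_{6} = 29 + 18 = 47
L_{9} = L_{8} + L_{7} = 47 + 29 = 76
L_{10} = L_{9} + L_{8} = 76 + 47 = 123
L_{11} = L_{10} + L_{9} = 123 + 76 = 199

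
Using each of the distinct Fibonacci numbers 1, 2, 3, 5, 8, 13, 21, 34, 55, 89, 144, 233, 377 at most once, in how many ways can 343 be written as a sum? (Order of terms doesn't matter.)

343 = 233+89+21 = 233+89+13+8 = 233+55+34+21 = 233+89+13+5+3 = … (8 more), for 12 in all.

12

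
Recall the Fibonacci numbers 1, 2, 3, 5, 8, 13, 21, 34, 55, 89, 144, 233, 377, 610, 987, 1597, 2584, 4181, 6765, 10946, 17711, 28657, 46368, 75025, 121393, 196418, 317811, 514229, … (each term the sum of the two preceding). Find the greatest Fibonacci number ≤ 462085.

317811 ≤ 462085 < 514229, so the largest Fibonacci number not exceeding 462085 is 317811.

317811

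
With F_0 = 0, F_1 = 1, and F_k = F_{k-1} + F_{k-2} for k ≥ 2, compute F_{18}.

2584

Iterating the recurrence up to F_{11} = 89 and F_{10} = 55:
F_{12} = F_{11} + F_{10} = 89 + 55 = 144
F_{13} = F_{12} + F_{11} = 144 + 89 = 233
F_{14} = F_{13} + F_{12} = 233 + 144 = 377
F_{15} = F_{14} + F_{13} = 377 + 233 = 610
F_{16} = F_{15} + F_{14} = 610 + 377 = 987
F_{17} = F_{16} + F_{15} = 987 + 610 = 1597
F_{18} = F_{17} + F_{16} = 1597 + 987 = 2584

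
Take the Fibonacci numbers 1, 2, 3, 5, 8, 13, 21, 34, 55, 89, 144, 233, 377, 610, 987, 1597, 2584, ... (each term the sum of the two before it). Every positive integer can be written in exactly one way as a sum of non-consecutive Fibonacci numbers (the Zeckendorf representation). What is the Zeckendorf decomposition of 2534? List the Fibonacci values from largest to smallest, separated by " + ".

2534: greatest Fibonacci not exceeding it is 1597, leaving 937
937: greatest Fibonacci not exceeding it is 610, leaving 327
327: greatest Fibonacci not exceeding it is 233, leaving 94
94: greatest Fibonacci not exceeding it is 89, leaving 5
5: greatest Fibonacci not exceeding it is 5, leaving 0
So 2534 = 1597 + 610 + 233 + 89 + 5, with no two terms consecutive in the sequence.

1597 + 610 + 233 + 89 + 5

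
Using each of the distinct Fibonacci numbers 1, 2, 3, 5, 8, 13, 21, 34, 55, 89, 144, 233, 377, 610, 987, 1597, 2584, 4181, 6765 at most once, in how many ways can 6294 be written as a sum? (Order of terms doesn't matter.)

6294 = 4181+1597+377+89+34+13+3 = 4181+1597+377+89+34+13+2+1 = 4181+1597+377+89+34+8+5+3 = 4181+1597+233+144+89+34+13+3 = … (44 more), for 48 in all.

48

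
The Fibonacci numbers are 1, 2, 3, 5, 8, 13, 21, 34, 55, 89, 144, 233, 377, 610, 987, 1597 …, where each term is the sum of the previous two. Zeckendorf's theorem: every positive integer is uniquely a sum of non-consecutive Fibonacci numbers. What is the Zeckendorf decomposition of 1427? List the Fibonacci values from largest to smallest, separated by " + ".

987 + 377 + 55 + 8

largest Fibonacci ≤ 1427 is 987; 1427 − 987 = 440
largest Fibonacci ≤ 440 is 377; 440 − 377 = 63
largest Fibonacci ≤ 63 is 55; 63 − 55 = 8
largest Fibonacci ≤ 8 is 8; 8 − 8 = 0
So 1427 = 987 + 377 + 55 + 8, with no two terms consecutive in the sequence.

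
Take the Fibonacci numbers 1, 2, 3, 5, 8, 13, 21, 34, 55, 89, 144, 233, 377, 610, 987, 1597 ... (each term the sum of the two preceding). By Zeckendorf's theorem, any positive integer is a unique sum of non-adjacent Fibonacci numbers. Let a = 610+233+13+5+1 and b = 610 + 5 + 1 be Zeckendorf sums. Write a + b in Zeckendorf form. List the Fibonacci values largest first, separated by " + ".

The two numbers are 862 and 616, so their sum is 1478.
Greedily peel off the largest Fibonacci term at each step:
take 987 (≤ 1478); 1478 − 987 = 491
take 377 (≤ 491); 491 − 377 = 114
take 89 (≤ 114); 114 − 89 = 25
take 21 (≤ 25); 25 − 21 = 4
take 3 (≤ 4); 4 − 3 = 1
take 1 (≤ 1); 1 − 1 = 0

987 + 377 + 89 + 21 + 3 + 1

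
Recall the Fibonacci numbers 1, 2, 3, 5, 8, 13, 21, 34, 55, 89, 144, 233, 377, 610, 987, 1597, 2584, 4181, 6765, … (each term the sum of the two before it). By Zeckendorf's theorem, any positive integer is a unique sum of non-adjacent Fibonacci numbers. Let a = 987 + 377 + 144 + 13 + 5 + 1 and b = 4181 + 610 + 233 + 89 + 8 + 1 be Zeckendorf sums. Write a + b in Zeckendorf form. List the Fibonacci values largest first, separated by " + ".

4181 + 1597 + 610 + 233 + 21 + 5 + 2

The two numbers are 1527 and 5122, so their sum is 6649.
Greedy algorithm:
4181 ≤ 6649 < 6765, so take 4181; remainder 2468
1597 ≤ 2468 < 2584, so take 1597; remainder 871
610 ≤ 871 < 987, so take 610; remainder 261
233 ≤ 261 < 377, so take 233; remainder 28
21 ≤ 28 < 34, so take 21; remainder 7
5 ≤ 7 < 8, so take 5; remainder 2
2 ≤ 2 < 3, so take 2; remainder 0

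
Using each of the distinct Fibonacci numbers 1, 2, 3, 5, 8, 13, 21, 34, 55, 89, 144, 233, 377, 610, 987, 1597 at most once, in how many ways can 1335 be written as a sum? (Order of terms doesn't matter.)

Each representation comes from the Zeckendorf form by replacing some F_k with F_{k−1} + F_{k−2} where possible.
1335 = 987+233+89+21+5 = 987+233+89+21+3+2 = 987+233+89+13+8+5 = 987+233+55+34+21+5 = 610+377+233+89+21+5 = … (19 more), for 24 in all.

24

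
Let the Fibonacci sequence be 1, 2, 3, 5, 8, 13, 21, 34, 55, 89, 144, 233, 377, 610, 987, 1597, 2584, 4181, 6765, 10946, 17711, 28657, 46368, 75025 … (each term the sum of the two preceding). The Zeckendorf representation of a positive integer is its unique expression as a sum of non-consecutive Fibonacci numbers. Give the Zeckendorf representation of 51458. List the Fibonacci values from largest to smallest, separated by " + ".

46368 + 4181 + 610 + 233 + 55 + 8 + 3

46368 ≤ 51458 < 75025, so take 46368; remainder 5090
4181 ≤ 5090 < 6765, so take 4181; remainder 909
610 ≤ 909 < 987, so take 610; remainder 299
233 ≤ 299 < 377, so take 233; remainder 66
55 ≤ 66 < 89, so take 55; remainder 11
8 ≤ 11 < 13, so take 8; remainder 3
3 ≤ 3 < 5, so take 3; remainder 0
So 51458 = 46368 + 4181 + 610 + 233 + 55 + 8 + 3, with no two terms consecutive in the sequence.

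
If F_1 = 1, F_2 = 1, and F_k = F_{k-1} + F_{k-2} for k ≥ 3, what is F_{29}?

Iterating the recurrence up to F_{22} = 17711 and F_{21} = 10946:
F_{23} = F_{22} + F_{21} = 17711 + 10946 = 28657
F_{24} = F_{23} + F_{22} = 28657 + 17711 = 46368
F_{25} = F_{24} + F_{23} = 46368 + 28657 = 75025
F_{26} = F_{25} + F_{24} = 75025 + 46368 = 121393
F_{27} = F_{26} + F_{25} = 121393 + 75025 = 196418
F_{28} = F_{27} + F_{26} = 196418 + 121393 = 317811
F_{29} = F_{28} + F_{27} = 317811 + 196418 = 514229

514229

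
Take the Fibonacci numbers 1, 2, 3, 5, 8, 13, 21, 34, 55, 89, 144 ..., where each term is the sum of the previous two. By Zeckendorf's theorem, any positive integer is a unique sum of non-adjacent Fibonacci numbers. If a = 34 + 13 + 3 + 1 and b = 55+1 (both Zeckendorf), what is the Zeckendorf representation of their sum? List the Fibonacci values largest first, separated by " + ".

The two numbers are 51 and 56, so their sum is 107.
largest Fibonacci ≤ 107 is 89; 107 − 89 = 18
largest Fibonacci ≤ 18 is 13; 18 − 13 = 5
largest Fibonacci ≤ 5 is 5; 5 − 5 = 0

89 + 13 + 5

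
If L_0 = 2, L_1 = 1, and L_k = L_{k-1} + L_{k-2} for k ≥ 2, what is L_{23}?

Iterating the recurrence up to L_{18} = 5778 and L_{17} = 3571:
L_{19} = L_{18} + L_{17} = 5778 + 3571 = 9349
L_{20} = L_{19} + L_{18} = 9349 + 5778 = 15127
L_{21} = L_{20} + L_{19} = 15127 + 9349 = 24476
L_{22} = L_{21} + L_{20} = 24476 + 15127 = 39603
L_{23} = L_{22} + L_{21} = 39603 + 24476 = 64079

64079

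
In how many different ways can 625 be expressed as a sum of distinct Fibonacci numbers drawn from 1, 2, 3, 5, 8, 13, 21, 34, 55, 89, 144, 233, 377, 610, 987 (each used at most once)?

9

Each representation comes from the Zeckendorf form by replacing some F_k with F_{k−1} + F_{k−2} where possible.
625 = 610+13+2 = 610+8+5+2 = 377+233+13+2 = … (6 more), for 9 in all.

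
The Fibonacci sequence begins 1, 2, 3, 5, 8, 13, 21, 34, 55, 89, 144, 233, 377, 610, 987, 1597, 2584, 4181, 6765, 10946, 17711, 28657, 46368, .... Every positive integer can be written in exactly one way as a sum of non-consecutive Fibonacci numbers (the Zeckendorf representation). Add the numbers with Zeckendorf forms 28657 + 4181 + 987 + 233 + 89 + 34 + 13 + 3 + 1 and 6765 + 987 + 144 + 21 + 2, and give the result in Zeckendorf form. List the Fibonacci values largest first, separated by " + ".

28657 + 10946 + 1597 + 610 + 233 + 55 + 13 + 5 + 1

The two numbers are 34198 and 7919, so their sum is 42117.
subtract 28657 from 42117: 13460 remains
subtract 10946 from 13460: 2514 remains
subtract 1597 from 2514: 917 remains
subtract 610 from 917: 307 remains
subtract 233 from 307: 74 remains
subtract 55 from 74: 19 remains
subtract 13 from 19: 6 remains
subtract 5 from 6: 1 remains
subtract 1 from 1: 0 remains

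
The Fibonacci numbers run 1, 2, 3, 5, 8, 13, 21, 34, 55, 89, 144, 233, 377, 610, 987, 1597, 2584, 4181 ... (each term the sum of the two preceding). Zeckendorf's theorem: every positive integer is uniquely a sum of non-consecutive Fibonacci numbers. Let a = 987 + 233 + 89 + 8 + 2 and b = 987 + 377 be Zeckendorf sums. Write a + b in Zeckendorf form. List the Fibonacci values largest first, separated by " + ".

2584 + 89 + 8 + 2

The two numbers are 1319 and 1364, so their sum is 2683.
subtract 2584 from 2683: 99 remains
subtract 89 from 99: 10 remains
subtract 8 from 10: 2 remains
subtract 2 from 2: 0 remains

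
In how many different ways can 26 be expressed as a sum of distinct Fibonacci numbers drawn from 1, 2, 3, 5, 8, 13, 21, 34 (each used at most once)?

4

26 = 21+5 = 21+3+2 = 13+8+5 = … (1 more), for 4 in all.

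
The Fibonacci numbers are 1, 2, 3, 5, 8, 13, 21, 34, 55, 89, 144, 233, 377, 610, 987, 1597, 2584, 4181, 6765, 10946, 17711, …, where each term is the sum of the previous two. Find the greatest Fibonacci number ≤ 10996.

10946 ≤ 10996 < 17711, so the largest Fibonacci number not exceeding 10996 is 10946.

10946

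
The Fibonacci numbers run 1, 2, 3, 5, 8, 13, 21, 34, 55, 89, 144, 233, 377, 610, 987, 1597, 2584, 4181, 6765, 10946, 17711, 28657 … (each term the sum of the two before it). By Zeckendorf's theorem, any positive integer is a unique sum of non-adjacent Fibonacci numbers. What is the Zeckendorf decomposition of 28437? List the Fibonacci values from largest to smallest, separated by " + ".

Repeatedly subtract the largest Fibonacci number that fits:
take 17711 (≤ 28437); 28437 − 17711 = 10726
take 6765 (≤ 10726); 10726 − 6765 = 3961
take 2584 (≤ 3961); 3961 − 2584 = 1377
take 987 (≤ 1377); 1377 − 987 = 390
take 377 (≤ 390); 390 − 377 = 13
take 13 (≤ 13); 13 − 13 = 0
So 28437 = 17711 + 6765 + 2584 + 987 + 377 + 13, with no two terms consecutive in the sequence.

17711 + 6765 + 2584 + 987 + 377 + 13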